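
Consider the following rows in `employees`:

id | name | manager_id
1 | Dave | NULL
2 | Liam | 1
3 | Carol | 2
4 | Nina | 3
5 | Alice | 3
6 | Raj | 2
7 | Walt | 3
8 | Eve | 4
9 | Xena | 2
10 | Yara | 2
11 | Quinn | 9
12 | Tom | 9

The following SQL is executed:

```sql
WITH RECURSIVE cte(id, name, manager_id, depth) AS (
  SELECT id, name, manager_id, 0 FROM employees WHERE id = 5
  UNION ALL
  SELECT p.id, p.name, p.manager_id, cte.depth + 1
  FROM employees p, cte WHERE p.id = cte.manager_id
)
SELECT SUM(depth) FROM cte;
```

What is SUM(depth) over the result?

6

Base: id=5 (Alice), manager_id=3, depth 0.
Iteration 1: join on id=3 -> Carol (id 3, manager_id=2, depth 1).
Iteration 2: join on id=2 -> Liam (id 2, manager_id=1, depth 2).
Iteration 3: join on id=1 -> Dave (id 1, manager_id=NULL, depth 3).
Iteration 4: manager_id is NULL; no match; recursion stops.
SUM(depth) = 0 + 1 + 2 + 3 = 6.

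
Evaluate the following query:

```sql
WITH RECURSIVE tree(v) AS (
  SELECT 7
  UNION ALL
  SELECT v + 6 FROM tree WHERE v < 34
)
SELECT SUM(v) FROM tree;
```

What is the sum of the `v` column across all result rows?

Base: v=7.
Iteration 1: 7 < 34 holds -> v = 7 + 6 = 13.
Iteration 2: 13 < 34 holds -> v = 13 + 6 = 19.
Iteration 3: 19 < 34 holds -> v = 19 + 6 = 25.
Iteration 4: 25 < 34 holds -> v = 25 + 6 = 31.
Iteration 5: 31 < 34 holds -> v = 31 + 6 = 37.
Iteration 6: 37 < 34 fails; recursion stops.
SUM(v) = 7 + 13 + 19 + 25 + 31 + 37 = 132.

132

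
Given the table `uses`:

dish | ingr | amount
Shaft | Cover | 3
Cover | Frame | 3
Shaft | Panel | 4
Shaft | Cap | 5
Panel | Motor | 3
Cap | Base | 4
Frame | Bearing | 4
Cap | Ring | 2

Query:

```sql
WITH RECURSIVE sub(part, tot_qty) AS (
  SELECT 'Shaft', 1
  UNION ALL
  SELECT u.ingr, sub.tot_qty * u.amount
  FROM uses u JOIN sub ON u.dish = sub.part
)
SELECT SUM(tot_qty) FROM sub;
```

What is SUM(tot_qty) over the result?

100

Base: (Shaft, tot_qty=1).
Iteration 1: components of {Shaft} -> Cap = 1*5 = 5, Cover = 1*3 = 3, Panel = 1*4 = 4.
Iteration 2: components of {Cap,Cover,Panel} -> Base = 5*4 = 20, Frame = 3*3 = 9, Motor = 4*3 = 12, Ring = 5*2 = 10.
Iteration 3: components of {Base,Frame,Motor,Ring} -> Bearing = 9*4 = 36.
Iteration 4: no further components; recursion stops.
SUM(tot_qty) = 1 + 3 + 4 + 5 + 9 + 12 + 20 + 10 + 36 = 100.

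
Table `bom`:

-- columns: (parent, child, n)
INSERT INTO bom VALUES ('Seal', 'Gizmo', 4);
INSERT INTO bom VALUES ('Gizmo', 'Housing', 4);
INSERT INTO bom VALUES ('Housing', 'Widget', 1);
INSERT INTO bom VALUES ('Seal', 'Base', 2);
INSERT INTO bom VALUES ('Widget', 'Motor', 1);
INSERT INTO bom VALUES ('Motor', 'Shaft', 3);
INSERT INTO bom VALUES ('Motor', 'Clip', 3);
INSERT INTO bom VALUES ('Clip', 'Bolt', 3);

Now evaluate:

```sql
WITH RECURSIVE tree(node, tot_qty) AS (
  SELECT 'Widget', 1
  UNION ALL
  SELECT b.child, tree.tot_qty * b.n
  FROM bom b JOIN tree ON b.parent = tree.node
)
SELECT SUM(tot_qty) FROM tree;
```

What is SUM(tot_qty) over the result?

17

Base: (Widget, tot_qty=1).
Iteration 1: components of {Widget} -> Motor = 1*1 = 1.
Iteration 2: components of {Motor} -> Clip = 1*3 = 3, Shaft = 1*3 = 3.
Iteration 3: components of {Clip,Shaft} -> Bolt = 3*3 = 9.
Iteration 4: no further components; recursion stops.
SUM(tot_qty) = 1 + 1 + 3 + 3 + 9 = 17.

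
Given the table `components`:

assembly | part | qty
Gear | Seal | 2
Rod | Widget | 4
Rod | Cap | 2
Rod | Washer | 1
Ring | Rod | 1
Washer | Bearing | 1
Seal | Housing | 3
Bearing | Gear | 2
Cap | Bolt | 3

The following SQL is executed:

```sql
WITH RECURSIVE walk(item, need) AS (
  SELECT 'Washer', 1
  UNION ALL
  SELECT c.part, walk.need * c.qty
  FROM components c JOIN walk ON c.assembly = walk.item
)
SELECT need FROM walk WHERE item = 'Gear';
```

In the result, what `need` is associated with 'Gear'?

2

Base: (Washer, need=1).
Iteration 1: components of {Washer} -> Bearing = 1*1 = 1.
Iteration 2: components of {Bearing} -> Gear = 1*2 = 2.
Iteration 3: components of {Gear} -> Seal = 2*2 = 4.
Iteration 4: components of {Seal} -> Housing = 4*3 = 12.
Iteration 5: no further components; recursion stops.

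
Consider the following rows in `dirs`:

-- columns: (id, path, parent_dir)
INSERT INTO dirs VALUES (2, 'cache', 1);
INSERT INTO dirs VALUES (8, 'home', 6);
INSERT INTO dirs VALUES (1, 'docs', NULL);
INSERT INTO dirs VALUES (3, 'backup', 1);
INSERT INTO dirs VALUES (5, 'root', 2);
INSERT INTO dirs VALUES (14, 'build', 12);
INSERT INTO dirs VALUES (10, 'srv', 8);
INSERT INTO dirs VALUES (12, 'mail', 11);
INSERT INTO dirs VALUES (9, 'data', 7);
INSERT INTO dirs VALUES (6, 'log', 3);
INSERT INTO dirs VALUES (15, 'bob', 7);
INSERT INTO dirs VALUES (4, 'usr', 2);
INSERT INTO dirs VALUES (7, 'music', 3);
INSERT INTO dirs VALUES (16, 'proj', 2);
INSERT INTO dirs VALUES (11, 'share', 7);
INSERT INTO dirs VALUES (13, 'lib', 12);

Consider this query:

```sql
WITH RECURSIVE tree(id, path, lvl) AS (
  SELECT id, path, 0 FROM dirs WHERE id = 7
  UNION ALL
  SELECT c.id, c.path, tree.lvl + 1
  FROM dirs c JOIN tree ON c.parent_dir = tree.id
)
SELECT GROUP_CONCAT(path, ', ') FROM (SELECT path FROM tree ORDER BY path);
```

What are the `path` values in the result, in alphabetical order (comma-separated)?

Base: id=7 (music) at lvl 0.
Iteration 1: rows with parent_dir in {7} -> data (id 9, lvl 1), share (id 11, lvl 1), bob (id 15, lvl 1).
Iteration 2: rows with parent_dir in {9,11,15} -> mail (id 12, lvl 2).
Iteration 3: rows with parent_dir in {12} -> lib (id 13, lvl 3), build (id 14, lvl 3).
Iteration 4: no rows with parent_dir in {13,14}; recursion stops.

bob, build, data, lib, mail, music, share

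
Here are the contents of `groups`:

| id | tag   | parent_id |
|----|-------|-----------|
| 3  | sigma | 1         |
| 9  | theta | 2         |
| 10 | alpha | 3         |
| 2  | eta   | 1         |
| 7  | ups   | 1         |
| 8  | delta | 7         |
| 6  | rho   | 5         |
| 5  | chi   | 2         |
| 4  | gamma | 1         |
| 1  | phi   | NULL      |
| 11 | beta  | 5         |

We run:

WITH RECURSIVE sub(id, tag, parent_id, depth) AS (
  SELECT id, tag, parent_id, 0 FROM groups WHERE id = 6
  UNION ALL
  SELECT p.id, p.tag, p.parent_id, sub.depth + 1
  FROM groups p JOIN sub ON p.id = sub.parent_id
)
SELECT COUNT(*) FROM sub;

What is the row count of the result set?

Base: id=6 (rho), parent_id=5, depth 0.
Iteration 1: join on id=5 -> chi (id 5, parent_id=2, depth 1).
Iteration 2: join on id=2 -> eta (id 2, parent_id=1, depth 2).
Iteration 3: join on id=1 -> phi (id 1, parent_id=NULL, depth 3).
Iteration 4: parent_id is NULL; no match; recursion stops.
Total rows emitted: 4.

4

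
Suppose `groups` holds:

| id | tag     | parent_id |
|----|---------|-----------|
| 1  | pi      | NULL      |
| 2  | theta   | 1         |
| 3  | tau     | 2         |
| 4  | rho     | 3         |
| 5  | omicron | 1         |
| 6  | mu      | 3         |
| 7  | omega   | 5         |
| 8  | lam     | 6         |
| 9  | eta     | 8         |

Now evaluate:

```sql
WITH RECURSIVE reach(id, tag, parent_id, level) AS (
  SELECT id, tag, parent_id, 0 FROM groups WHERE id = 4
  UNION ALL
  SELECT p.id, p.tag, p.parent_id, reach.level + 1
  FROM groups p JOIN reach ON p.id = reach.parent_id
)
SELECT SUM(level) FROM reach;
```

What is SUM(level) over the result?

Base: id=4 (rho), parent_id=3, level 0.
Iteration 1: join on id=3 -> tau (id 3, parent_id=2, level 1).
Iteration 2: join on id=2 -> theta (id 2, parent_id=1, level 2).
Iteration 3: join on id=1 -> pi (id 1, parent_id=NULL, level 3).
Iteration 4: parent_id is NULL; no match; recursion stops.
SUM(level) = 0 + 1 + 2 + 3 = 6.

6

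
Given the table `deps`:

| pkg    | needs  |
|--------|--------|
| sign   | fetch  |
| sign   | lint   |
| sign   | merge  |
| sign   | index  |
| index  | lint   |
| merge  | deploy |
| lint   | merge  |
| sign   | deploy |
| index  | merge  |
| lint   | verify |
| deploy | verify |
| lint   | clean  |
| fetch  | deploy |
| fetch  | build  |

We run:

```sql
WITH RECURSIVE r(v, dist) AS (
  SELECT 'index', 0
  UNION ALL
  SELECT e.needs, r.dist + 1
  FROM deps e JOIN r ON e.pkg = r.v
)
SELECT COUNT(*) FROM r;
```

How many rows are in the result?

Base: (index, dist=0).
Iteration 1: edges from {index} -> (lint, dist=1), (merge, dist=1).
Iteration 2: edges from {lint,merge} -> (clean, dist=2), (deploy, dist=2), (merge, dist=2), (verify, dist=2).
Iteration 3: edges from {clean,deploy,merge,verify} -> (deploy, dist=3), (verify, dist=3).
Iteration 4: edges from {deploy,verify} -> (verify, dist=4).
Iteration 5: no outgoing edges from {verify}; recursion stops.
Total rows emitted: 10.

10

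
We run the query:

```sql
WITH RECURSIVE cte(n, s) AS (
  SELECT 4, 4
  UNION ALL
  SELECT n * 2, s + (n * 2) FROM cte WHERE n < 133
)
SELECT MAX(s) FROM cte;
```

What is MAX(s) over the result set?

508

Base: n=4, s=4.
Iteration 1: 4 < 133 holds -> n = 4 * 2 = 8, s = 4 + 8 = 12.
Iteration 2: 8 < 133 holds -> n = 8 * 2 = 16, s = 12 + 16 = 28.
Iteration 3: 16 < 133 holds -> n = 16 * 2 = 32, s = 28 + 32 = 60.
Iteration 4: 32 < 133 holds -> n = 32 * 2 = 64, s = 60 + 64 = 124.
Iteration 5: 64 < 133 holds -> n = 64 * 2 = 128, s = 124 + 128 = 252.
Iteration 6: 128 < 133 holds -> n = 128 * 2 = 256, s = 252 + 256 = 508.
Iteration 7: 256 < 133 fails; recursion stops.
s values: 4, 12, 28, 60, 124, 252, 508; the maximum is 508.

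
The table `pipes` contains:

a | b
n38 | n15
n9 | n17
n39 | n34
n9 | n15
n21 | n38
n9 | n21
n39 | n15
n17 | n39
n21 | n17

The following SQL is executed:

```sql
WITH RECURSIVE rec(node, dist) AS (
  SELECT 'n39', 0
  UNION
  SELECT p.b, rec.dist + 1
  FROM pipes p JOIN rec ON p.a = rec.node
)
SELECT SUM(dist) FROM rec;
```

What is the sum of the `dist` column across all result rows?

2

Base: (n39, dist=0).
Iteration 1: edges from {n39} -> (n15, dist=1), (n34, dist=1).
Iteration 2: no outgoing edges from {n15,n34}; recursion stops.
SUM(dist) = 0 + 1 + 1 = 2.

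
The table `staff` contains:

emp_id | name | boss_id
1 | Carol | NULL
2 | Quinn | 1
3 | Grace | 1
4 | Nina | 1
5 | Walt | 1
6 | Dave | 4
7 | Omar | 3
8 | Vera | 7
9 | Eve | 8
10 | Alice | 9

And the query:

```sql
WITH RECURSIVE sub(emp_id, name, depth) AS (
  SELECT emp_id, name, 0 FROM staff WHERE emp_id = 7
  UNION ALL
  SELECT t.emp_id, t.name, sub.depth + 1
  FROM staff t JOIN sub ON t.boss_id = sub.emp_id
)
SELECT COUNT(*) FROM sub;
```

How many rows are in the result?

Base: emp_id=7 (Omar) at depth 0.
Iteration 1: rows with boss_id in {7} -> Vera (id 8, depth 1).
Iteration 2: rows with boss_id in {8} -> Eve (id 9, depth 2).
Iteration 3: rows with boss_id in {9} -> Alice (id 10, depth 3).
Iteration 4: no rows with boss_id in {10}; recursion stops.
Total rows emitted: 4.

4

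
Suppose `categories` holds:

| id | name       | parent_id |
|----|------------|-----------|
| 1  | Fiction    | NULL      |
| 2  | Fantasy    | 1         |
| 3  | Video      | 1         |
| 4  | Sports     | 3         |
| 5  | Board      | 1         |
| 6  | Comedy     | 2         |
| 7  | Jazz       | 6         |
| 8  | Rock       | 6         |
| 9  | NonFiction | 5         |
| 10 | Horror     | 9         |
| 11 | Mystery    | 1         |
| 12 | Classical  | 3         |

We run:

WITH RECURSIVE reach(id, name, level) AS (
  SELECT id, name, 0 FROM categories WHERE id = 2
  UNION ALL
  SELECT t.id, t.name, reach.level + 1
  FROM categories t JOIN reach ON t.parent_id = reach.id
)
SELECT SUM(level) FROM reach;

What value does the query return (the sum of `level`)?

Base: id=2 (Fantasy) at level 0.
Iteration 1: rows with parent_id in {2} -> Comedy (id 6, level 1).
Iteration 2: rows with parent_id in {6} -> Jazz (id 7, level 2), Rock (id 8, level 2).
Iteration 3: no rows with parent_id in {7,8}; recursion stops.
SUM(level) = 0 + 1 + 2 + 2 = 5.

5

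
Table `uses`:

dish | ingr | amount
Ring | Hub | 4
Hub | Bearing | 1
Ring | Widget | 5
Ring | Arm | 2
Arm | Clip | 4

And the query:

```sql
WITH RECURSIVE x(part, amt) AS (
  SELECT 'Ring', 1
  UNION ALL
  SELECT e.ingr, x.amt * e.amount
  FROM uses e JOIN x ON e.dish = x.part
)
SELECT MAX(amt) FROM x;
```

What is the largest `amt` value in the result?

Base: (Ring, amt=1).
Iteration 1: components of {Ring} -> Arm = 1*2 = 2, Hub = 1*4 = 4, Widget = 1*5 = 5.
Iteration 2: components of {Arm,Hub,Widget} -> Bearing = 4*1 = 4, Clip = 2*4 = 8.
Iteration 3: no further components; recursion stops.
amt values: 1, 4, 5, 2, 4, 8; the maximum is 8.

8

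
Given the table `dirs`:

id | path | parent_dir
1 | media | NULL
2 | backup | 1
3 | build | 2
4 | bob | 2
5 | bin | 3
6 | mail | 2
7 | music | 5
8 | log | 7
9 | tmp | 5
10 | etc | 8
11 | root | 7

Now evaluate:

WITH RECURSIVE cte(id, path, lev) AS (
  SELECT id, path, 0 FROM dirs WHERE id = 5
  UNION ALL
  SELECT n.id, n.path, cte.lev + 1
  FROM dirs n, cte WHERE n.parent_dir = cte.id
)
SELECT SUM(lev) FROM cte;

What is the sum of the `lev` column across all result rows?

Base: id=5 (bin) at lev 0.
Iteration 1: rows with parent_dir in {5} -> music (id 7, lev 1), tmp (id 9, lev 1).
Iteration 2: rows with parent_dir in {7,9} -> log (id 8, lev 2), root (id 11, lev 2).
Iteration 3: rows with parent_dir in {8,11} -> etc (id 10, lev 3).
Iteration 4: no rows with parent_dir in {10}; recursion stops.
SUM(lev) = 0 + 1 + 1 + 2 + 2 + 3 = 9.

9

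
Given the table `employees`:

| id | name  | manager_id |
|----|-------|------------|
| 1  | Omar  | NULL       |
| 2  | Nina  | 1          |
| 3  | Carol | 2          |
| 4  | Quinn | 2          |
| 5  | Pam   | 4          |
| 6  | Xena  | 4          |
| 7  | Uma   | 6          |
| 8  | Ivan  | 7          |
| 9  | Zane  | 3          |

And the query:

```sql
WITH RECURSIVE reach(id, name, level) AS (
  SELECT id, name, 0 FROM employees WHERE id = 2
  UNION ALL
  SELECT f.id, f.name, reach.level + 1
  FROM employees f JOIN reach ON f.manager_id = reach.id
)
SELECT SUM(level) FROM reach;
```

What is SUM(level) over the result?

15

Base: id=2 (Nina) at level 0.
Iteration 1: rows with manager_id in {2} -> Carol (id 3, level 1), Quinn (id 4, level 1).
Iteration 2: rows with manager_id in {3,4} -> Pam (id 5, level 2), Xena (id 6, level 2), Zane (id 9, level 2).
Iteration 3: rows with manager_id in {5,6,9} -> Uma (id 7, level 3).
Iteration 4: rows with manager_id in {7} -> Ivan (id 8, level 4).
Iteration 5: no rows with manager_id in {8}; recursion stops.
SUM(level) = 0 + 1 + 1 + 2 + 2 + 2 + 3 + 4 = 15.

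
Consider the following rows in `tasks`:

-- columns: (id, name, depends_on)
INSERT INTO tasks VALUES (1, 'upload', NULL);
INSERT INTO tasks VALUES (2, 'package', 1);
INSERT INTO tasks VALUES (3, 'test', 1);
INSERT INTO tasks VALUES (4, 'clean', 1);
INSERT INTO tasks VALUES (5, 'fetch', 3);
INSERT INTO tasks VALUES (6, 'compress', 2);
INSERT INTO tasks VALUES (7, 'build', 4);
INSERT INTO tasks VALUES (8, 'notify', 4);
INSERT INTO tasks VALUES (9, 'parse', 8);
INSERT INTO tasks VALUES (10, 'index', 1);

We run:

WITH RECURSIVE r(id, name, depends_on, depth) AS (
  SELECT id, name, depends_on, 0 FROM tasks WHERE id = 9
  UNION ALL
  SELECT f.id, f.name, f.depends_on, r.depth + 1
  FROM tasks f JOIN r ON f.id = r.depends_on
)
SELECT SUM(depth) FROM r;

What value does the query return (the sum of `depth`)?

Base: id=9 (parse), depends_on=8, depth 0.
Iteration 1: join on id=8 -> notify (id 8, depends_on=4, depth 1).
Iteration 2: join on id=4 -> clean (id 4, depends_on=1, depth 2).
Iteration 3: join on id=1 -> upload (id 1, depends_on=NULL, depth 3).
Iteration 4: depends_on is NULL; no match; recursion stops.
SUM(depth) = 0 + 1 + 2 + 3 = 6.

6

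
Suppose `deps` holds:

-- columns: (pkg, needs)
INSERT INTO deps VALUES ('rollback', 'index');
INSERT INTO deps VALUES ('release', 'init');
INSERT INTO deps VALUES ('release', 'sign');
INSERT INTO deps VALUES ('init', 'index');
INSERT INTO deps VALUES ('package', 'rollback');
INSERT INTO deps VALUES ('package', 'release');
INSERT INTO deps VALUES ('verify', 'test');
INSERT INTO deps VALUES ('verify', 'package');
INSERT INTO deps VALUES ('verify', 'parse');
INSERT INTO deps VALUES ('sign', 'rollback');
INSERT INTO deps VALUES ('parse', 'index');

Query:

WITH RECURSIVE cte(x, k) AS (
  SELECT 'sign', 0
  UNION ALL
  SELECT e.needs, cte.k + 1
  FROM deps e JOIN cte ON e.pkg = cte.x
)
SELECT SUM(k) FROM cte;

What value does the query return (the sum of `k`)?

Base: (sign, k=0).
Iteration 1: edges from {sign} -> (rollback, k=1).
Iteration 2: edges from {rollback} -> (index, k=2).
Iteration 3: no outgoing edges from {index}; recursion stops.
SUM(k) = 0 + 1 + 2 = 3.

3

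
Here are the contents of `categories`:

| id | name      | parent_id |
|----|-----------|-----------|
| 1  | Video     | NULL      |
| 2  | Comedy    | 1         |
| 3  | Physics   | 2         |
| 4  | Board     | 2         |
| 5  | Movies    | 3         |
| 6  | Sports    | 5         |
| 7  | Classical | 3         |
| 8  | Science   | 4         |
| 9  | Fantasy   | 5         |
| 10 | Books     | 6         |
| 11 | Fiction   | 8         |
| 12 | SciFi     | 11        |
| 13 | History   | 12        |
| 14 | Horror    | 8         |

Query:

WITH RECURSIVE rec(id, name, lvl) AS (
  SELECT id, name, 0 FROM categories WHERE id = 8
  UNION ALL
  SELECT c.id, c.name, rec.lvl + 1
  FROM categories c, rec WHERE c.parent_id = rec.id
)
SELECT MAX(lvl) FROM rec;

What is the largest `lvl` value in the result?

Base: id=8 (Science) at lvl 0.
Iteration 1: rows with parent_id in {8} -> Fiction (id 11, lvl 1), Horror (id 14, lvl 1).
Iteration 2: rows with parent_id in {11,14} -> SciFi (id 12, lvl 2).
Iteration 3: rows with parent_id in {12} -> History (id 13, lvl 3).
Iteration 4: no rows with parent_id in {13}; recursion stops.
lvl values: 0, 1, 1, 2, 3; the maximum is 3.

3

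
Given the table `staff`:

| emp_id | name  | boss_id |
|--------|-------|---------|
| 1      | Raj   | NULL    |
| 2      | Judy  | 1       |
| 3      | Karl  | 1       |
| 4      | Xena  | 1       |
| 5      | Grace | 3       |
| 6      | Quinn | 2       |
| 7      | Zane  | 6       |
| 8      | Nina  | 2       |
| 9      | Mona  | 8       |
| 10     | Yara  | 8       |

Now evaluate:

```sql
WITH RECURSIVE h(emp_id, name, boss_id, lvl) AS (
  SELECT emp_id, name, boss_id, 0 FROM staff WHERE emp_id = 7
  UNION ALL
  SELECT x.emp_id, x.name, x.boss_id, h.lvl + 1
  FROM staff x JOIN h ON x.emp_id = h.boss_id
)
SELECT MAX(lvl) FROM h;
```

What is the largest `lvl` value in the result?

3

Base: emp_id=7 (Zane), boss_id=6, lvl 0.
Iteration 1: join on emp_id=6 -> Quinn (id 6, boss_id=2, lvl 1).
Iteration 2: join on emp_id=2 -> Judy (id 2, boss_id=1, lvl 2).
Iteration 3: join on emp_id=1 -> Raj (id 1, boss_id=NULL, lvl 3).
Iteration 4: boss_id is NULL; no match; recursion stops.
lvl values: 0, 1, 2, 3; the maximum is 3.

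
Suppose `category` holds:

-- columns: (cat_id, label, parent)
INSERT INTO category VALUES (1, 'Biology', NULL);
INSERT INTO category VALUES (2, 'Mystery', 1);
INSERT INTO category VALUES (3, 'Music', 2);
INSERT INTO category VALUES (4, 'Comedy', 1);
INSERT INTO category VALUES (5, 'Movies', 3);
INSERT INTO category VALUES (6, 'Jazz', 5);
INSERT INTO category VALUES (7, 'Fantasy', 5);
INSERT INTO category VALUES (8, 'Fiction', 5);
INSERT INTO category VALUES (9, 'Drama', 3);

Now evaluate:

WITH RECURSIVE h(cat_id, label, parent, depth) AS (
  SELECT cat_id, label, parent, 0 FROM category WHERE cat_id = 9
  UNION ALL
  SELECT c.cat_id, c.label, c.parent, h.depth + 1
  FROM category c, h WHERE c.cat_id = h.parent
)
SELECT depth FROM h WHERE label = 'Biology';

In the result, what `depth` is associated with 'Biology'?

3

Base: cat_id=9 (Drama), parent=3, depth 0.
Iteration 1: join on cat_id=3 -> Music (id 3, parent=2, depth 1).
Iteration 2: join on cat_id=2 -> Mystery (id 2, parent=1, depth 2).
Iteration 3: join on cat_id=1 -> Biology (id 1, parent=NULL, depth 3).
Iteration 4: parent is NULL; no match; recursion stops.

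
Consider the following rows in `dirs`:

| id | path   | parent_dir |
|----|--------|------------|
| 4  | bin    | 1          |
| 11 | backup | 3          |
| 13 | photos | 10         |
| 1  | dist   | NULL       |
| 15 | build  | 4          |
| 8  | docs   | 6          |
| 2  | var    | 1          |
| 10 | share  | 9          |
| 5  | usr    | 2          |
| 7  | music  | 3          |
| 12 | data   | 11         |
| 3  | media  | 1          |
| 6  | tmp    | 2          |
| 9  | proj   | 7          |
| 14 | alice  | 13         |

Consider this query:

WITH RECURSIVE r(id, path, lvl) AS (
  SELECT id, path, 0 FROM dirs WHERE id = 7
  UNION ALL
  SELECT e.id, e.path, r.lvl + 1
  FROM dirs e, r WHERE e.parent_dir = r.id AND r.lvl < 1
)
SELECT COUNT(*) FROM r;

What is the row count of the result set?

2

Base: id=7 (music) at lvl 0.
Iteration 1: rows with parent_dir in {7} -> proj (id 9, lvl 1).
Iteration 2: lvl < 1 fails for all current rows; recursion stops.
Total rows emitted: 2.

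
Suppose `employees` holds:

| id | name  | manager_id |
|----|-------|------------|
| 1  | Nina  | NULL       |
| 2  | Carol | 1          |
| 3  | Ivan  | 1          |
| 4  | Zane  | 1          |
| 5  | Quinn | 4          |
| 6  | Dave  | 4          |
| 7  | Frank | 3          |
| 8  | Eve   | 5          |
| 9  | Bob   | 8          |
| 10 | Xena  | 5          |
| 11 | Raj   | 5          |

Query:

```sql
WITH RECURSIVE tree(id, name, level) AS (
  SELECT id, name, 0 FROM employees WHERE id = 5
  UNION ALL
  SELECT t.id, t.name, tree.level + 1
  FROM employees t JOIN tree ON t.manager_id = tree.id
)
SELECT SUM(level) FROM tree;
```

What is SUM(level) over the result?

5

Base: id=5 (Quinn) at level 0.
Iteration 1: rows with manager_id in {5} -> Eve (id 8, level 1), Xena (id 10, level 1), Raj (id 11, level 1).
Iteration 2: rows with manager_id in {8,10,11} -> Bob (id 9, level 2).
Iteration 3: no rows with manager_id in {9}; recursion stops.
SUM(level) = 0 + 1 + 1 + 1 + 2 = 5.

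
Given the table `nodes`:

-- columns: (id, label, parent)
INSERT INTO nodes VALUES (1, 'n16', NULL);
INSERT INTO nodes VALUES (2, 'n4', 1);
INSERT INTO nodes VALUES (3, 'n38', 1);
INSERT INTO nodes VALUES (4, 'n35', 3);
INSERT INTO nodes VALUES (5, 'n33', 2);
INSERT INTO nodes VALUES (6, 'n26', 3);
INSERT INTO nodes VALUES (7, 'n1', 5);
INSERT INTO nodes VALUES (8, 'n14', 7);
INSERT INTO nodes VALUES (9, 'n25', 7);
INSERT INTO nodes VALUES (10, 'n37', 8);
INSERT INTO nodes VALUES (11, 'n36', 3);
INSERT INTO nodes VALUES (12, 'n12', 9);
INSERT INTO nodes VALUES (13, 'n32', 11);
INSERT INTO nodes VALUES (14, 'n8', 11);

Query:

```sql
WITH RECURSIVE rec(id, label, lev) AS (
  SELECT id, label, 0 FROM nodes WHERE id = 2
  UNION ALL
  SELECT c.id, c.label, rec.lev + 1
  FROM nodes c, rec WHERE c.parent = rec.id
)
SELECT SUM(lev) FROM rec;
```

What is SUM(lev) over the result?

Base: id=2 (n4) at lev 0.
Iteration 1: rows with parent in {2} -> n33 (id 5, lev 1).
Iteration 2: rows with parent in {5} -> n1 (id 7, lev 2).
Iteration 3: rows with parent in {7} -> n14 (id 8, lev 3), n25 (id 9, lev 3).
Iteration 4: rows with parent in {8,9} -> n37 (id 10, lev 4), n12 (id 12, lev 4).
Iteration 5: no rows with parent in {10,12}; recursion stops.
SUM(lev) = 0 + 1 + 2 + 3 + 3 + 4 + 4 = 17.

17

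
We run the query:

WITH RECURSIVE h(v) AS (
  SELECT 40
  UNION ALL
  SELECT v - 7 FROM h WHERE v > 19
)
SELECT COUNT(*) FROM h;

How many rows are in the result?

Base: v=40.
Iteration 1: 40 > 19 holds -> v = 40 - 7 = 33.
Iteration 2: 33 > 19 holds -> v = 33 - 7 = 26.
Iteration 3: 26 > 19 holds -> v = 26 - 7 = 19.
Iteration 4: 19 > 19 fails; recursion stops.
Total rows emitted: 4.

4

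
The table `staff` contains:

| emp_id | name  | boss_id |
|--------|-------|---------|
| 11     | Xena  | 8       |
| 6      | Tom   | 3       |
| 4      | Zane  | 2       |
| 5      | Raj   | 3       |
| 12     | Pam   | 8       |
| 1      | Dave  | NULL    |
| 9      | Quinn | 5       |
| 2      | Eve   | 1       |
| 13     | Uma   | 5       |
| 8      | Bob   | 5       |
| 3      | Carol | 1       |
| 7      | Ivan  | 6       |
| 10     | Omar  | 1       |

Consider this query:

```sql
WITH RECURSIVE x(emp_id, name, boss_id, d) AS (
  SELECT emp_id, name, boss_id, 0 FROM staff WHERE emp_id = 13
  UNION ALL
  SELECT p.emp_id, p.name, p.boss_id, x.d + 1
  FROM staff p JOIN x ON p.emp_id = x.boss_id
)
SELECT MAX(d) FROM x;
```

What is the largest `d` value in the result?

3

Base: emp_id=13 (Uma), boss_id=5, d 0.
Iteration 1: join on emp_id=5 -> Raj (id 5, boss_id=3, d 1).
Iteration 2: join on emp_id=3 -> Carol (id 3, boss_id=1, d 2).
Iteration 3: join on emp_id=1 -> Dave (id 1, boss_id=NULL, d 3).
Iteration 4: boss_id is NULL; no match; recursion stops.
d values: 0, 1, 2, 3; the maximum is 3.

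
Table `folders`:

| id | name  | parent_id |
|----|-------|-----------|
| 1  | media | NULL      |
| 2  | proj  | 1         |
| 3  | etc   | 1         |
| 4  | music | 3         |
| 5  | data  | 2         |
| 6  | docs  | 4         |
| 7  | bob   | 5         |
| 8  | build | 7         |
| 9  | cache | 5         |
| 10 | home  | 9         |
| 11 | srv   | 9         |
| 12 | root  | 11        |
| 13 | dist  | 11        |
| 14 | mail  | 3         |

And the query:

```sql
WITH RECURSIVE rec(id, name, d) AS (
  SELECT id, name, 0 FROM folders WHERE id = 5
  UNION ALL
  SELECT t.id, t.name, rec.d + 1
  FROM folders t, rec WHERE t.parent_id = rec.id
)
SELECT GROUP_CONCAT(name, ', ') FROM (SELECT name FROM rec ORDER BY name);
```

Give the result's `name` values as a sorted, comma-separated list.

bob, build, cache, data, dist, home, root, srv

Base: id=5 (data) at d 0.
Iteration 1: rows with parent_id in {5} -> bob (id 7, d 1), cache (id 9, d 1).
Iteration 2: rows with parent_id in {7,9} -> build (id 8, d 2), home (id 10, d 2), srv (id 11, d 2).
Iteration 3: rows with parent_id in {8,10,11} -> root (id 12, d 3), dist (id 13, d 3).
Iteration 4: no rows with parent_id in {12,13}; recursion stops.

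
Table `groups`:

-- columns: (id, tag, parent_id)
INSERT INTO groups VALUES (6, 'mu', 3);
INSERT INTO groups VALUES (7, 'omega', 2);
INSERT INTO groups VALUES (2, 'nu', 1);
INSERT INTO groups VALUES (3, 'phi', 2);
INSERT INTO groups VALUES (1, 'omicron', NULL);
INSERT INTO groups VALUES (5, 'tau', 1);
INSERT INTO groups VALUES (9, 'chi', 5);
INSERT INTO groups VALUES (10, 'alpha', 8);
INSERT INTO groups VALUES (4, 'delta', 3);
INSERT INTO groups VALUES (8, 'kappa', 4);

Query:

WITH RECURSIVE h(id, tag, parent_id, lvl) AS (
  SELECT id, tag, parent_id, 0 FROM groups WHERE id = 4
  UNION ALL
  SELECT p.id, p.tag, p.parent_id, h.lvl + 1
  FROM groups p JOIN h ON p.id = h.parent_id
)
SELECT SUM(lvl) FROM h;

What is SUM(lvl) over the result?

Base: id=4 (delta), parent_id=3, lvl 0.
Iteration 1: join on id=3 -> phi (id 3, parent_id=2, lvl 1).
Iteration 2: join on id=2 -> nu (id 2, parent_id=1, lvl 2).
Iteration 3: join on id=1 -> omicron (id 1, parent_id=NULL, lvl 3).
Iteration 4: parent_id is NULL; no match; recursion stops.
SUM(lvl) = 0 + 1 + 2 + 3 = 6.

6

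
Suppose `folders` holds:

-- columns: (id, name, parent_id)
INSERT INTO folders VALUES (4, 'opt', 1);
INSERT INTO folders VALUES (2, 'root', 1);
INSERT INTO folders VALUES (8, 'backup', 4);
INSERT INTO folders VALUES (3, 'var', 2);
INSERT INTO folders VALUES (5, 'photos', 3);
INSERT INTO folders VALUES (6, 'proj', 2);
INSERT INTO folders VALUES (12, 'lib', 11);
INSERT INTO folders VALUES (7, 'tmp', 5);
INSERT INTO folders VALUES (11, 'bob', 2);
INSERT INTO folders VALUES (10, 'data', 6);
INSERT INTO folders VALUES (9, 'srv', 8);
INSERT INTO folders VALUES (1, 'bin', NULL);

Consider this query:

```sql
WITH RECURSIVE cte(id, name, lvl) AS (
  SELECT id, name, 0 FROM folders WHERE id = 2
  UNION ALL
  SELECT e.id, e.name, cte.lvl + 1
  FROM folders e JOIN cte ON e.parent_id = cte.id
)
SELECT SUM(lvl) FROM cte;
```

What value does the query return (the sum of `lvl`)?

Base: id=2 (root) at lvl 0.
Iteration 1: rows with parent_id in {2} -> var (id 3, lvl 1), proj (id 6, lvl 1), bob (id 11, lvl 1).
Iteration 2: rows with parent_id in {3,6,11} -> photos (id 5, lvl 2), data (id 10, lvl 2), lib (id 12, lvl 2).
Iteration 3: rows with parent_id in {5,10,12} -> tmp (id 7, lvl 3).
Iteration 4: no rows with parent_id in {7}; recursion stops.
SUM(lvl) = 0 + 1 + 1 + 1 + 2 + 2 + 2 + 3 = 12.

12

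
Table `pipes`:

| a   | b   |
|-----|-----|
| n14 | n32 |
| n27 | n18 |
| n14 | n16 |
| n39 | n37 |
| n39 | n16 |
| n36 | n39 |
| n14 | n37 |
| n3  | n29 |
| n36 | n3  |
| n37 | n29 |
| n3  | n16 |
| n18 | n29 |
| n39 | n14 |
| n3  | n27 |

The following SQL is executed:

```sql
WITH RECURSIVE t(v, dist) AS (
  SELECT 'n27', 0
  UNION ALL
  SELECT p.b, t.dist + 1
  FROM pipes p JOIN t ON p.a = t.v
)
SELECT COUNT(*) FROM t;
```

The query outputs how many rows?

3

Base: (n27, dist=0).
Iteration 1: edges from {n27} -> (n18, dist=1).
Iteration 2: edges from {n18} -> (n29, dist=2).
Iteration 3: no outgoing edges from {n29}; recursion stops.
Total rows emitted: 3.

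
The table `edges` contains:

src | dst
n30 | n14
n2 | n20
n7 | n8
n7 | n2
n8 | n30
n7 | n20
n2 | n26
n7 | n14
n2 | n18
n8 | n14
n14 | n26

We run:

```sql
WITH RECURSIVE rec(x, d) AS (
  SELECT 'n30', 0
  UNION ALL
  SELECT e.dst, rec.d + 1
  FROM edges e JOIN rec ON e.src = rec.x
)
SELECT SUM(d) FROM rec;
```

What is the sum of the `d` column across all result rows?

3

Base: (n30, d=0).
Iteration 1: edges from {n30} -> (n14, d=1).
Iteration 2: edges from {n14} -> (n26, d=2).
Iteration 3: no outgoing edges from {n26}; recursion stops.
SUM(d) = 0 + 1 + 2 = 3.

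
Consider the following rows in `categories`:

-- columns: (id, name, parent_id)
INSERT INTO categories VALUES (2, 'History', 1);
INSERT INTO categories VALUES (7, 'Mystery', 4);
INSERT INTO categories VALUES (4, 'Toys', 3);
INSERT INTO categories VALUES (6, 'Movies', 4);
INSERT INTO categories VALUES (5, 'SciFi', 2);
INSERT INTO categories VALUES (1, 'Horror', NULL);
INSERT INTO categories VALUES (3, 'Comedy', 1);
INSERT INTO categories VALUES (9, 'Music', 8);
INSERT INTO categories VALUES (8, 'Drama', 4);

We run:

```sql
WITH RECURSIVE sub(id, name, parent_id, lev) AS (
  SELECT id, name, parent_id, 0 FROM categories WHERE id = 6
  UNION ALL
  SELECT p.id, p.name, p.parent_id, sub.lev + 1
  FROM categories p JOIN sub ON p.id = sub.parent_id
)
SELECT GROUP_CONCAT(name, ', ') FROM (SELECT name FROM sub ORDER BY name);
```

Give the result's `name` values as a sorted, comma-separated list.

Base: id=6 (Movies), parent_id=4, lev 0.
Iteration 1: join on id=4 -> Toys (id 4, parent_id=3, lev 1).
Iteration 2: join on id=3 -> Comedy (id 3, parent_id=1, lev 2).
Iteration 3: join on id=1 -> Horror (id 1, parent_id=NULL, lev 3).
Iteration 4: parent_id is NULL; no match; recursion stops.

Comedy, Horror, Movies, Toys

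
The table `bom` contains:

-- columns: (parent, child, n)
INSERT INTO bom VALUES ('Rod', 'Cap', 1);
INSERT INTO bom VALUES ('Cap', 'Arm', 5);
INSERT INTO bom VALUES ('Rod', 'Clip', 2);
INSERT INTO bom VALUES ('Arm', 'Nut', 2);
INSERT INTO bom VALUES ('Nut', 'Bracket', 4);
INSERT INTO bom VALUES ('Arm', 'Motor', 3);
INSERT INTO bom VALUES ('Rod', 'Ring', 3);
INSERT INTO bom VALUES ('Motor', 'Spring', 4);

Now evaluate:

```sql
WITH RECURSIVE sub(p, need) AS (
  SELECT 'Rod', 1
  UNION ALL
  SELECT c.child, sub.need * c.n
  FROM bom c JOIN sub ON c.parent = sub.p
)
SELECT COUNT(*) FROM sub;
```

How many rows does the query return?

9

Base: (Rod, need=1).
Iteration 1: components of {Rod} -> Cap = 1*1 = 1, Clip = 1*2 = 2, Ring = 1*3 = 3.
Iteration 2: components of {Cap,Clip,Ring} -> Arm = 1*5 = 5.
Iteration 3: components of {Arm} -> Motor = 5*3 = 15, Nut = 5*2 = 10.
Iteration 4: components of {Motor,Nut} -> Bracket = 10*4 = 40, Spring = 15*4 = 60.
Iteration 5: no further components; recursion stops.
Total rows emitted: 9.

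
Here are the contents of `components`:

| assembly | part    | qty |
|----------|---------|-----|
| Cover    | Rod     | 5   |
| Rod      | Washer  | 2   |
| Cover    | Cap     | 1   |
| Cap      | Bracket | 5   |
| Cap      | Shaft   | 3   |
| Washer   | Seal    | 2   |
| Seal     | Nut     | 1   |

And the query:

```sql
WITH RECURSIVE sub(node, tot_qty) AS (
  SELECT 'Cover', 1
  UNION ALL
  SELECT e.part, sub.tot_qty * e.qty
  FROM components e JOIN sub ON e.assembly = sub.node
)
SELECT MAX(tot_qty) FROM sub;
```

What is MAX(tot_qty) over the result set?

20

Base: (Cover, tot_qty=1).
Iteration 1: components of {Cover} -> Cap = 1*1 = 1, Rod = 1*5 = 5.
Iteration 2: components of {Cap,Rod} -> Bracket = 1*5 = 5, Shaft = 1*3 = 3, Washer = 5*2 = 10.
Iteration 3: components of {Bracket,Shaft,Washer} -> Seal = 10*2 = 20.
Iteration 4: components of {Seal} -> Nut = 20*1 = 20.
Iteration 5: no further components; recursion stops.
tot_qty values: 1, 5, 1, 10, 5, 3, 20, 20; the maximum is 20.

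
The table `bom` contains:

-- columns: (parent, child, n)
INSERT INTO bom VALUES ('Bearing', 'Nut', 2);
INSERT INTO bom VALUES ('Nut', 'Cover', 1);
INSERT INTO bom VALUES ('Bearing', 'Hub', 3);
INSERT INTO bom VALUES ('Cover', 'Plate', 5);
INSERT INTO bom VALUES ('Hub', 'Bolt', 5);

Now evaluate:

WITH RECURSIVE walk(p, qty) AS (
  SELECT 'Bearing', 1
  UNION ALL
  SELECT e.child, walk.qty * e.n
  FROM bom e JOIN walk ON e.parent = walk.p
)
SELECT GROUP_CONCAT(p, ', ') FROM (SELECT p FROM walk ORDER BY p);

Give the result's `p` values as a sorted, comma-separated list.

Base: (Bearing, qty=1).
Iteration 1: components of {Bearing} -> Hub = 1*3 = 3, Nut = 1*2 = 2.
Iteration 2: components of {Hub,Nut} -> Bolt = 3*5 = 15, Cover = 2*1 = 2.
Iteration 3: components of {Bolt,Cover} -> Plate = 2*5 = 10.
Iteration 4: no further components; recursion stops.

Bearing, Bolt, Cover, Hub, Nut, Plate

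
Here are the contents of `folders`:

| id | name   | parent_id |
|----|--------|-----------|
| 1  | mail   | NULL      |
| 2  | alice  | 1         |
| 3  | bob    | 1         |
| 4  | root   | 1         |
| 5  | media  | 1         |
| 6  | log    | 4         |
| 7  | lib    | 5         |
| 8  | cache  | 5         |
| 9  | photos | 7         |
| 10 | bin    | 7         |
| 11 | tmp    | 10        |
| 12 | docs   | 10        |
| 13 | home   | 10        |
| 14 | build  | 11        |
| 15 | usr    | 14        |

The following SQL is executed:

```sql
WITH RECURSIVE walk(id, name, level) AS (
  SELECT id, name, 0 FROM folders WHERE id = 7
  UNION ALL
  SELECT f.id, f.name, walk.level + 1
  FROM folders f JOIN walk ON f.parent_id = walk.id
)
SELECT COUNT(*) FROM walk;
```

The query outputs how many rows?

Base: id=7 (lib) at level 0.
Iteration 1: rows with parent_id in {7} -> photos (id 9, level 1), bin (id 10, level 1).
Iteration 2: rows with parent_id in {9,10} -> tmp (id 11, level 2), docs (id 12, level 2), home (id 13, level 2).
Iteration 3: rows with parent_id in {11,12,13} -> build (id 14, level 3).
Iteration 4: rows with parent_id in {14} -> usr (id 15, level 4).
Iteration 5: no rows with parent_id in {15}; recursion stops.
Total rows emitted: 8.

8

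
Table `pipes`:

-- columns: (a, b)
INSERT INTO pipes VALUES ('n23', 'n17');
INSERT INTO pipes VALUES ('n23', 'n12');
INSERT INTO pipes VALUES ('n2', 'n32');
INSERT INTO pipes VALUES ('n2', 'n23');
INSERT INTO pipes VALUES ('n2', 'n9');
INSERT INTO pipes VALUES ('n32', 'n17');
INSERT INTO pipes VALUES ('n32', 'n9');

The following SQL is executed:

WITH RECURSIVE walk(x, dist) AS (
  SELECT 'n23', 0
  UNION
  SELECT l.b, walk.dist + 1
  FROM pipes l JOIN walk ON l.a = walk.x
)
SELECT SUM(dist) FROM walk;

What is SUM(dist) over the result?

Base: (n23, dist=0).
Iteration 1: edges from {n23} -> (n12, dist=1), (n17, dist=1).
Iteration 2: no outgoing edges from {n12,n17}; recursion stops.
SUM(dist) = 0 + 1 + 1 = 2.

2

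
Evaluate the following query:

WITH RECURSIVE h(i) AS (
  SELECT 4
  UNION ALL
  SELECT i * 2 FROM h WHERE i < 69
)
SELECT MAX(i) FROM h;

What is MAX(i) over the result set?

Base: i=4.
Iteration 1: 4 < 69 holds -> i = 4 * 2 = 8.
Iteration 2: 8 < 69 holds -> i = 8 * 2 = 16.
Iteration 3: 16 < 69 holds -> i = 16 * 2 = 32.
Iteration 4: 32 < 69 holds -> i = 32 * 2 = 64.
Iteration 5: 64 < 69 holds -> i = 64 * 2 = 128.
Iteration 6: 128 < 69 fails; recursion stops.
i values: 4, 8, 16, 32, 64, 128; the maximum is 128.

128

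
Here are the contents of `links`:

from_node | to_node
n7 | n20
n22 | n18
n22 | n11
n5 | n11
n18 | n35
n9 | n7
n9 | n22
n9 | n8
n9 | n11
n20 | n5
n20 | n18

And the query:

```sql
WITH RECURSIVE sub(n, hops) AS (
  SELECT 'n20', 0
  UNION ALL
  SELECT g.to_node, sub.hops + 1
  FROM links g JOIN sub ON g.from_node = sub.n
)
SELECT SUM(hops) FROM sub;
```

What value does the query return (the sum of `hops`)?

6

Base: (n20, hops=0).
Iteration 1: edges from {n20} -> (n18, hops=1), (n5, hops=1).
Iteration 2: edges from {n18,n5} -> (n11, hops=2), (n35, hops=2).
Iteration 3: no outgoing edges from {n11,n35}; recursion stops.
SUM(hops) = 0 + 1 + 1 + 2 + 2 = 6.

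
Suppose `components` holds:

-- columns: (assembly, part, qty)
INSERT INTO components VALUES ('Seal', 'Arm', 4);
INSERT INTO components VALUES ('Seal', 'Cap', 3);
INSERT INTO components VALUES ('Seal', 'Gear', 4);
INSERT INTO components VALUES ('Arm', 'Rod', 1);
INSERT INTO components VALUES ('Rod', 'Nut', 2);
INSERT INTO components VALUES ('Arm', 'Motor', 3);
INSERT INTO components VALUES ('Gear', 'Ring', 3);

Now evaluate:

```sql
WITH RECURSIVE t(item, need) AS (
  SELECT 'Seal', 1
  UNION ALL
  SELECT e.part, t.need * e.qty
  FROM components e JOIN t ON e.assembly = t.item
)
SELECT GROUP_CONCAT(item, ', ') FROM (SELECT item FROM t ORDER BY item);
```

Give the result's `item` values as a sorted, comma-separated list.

Arm, Cap, Gear, Motor, Nut, Ring, Rod, Seal

Base: (Seal, need=1).
Iteration 1: components of {Seal} -> Arm = 1*4 = 4, Cap = 1*3 = 3, Gear = 1*4 = 4.
Iteration 2: components of {Arm,Cap,Gear} -> Motor = 4*3 = 12, Ring = 4*3 = 12, Rod = 4*1 = 4.
Iteration 3: components of {Motor,Ring,Rod} -> Nut = 4*2 = 8.
Iteration 4: no further components; recursion stops.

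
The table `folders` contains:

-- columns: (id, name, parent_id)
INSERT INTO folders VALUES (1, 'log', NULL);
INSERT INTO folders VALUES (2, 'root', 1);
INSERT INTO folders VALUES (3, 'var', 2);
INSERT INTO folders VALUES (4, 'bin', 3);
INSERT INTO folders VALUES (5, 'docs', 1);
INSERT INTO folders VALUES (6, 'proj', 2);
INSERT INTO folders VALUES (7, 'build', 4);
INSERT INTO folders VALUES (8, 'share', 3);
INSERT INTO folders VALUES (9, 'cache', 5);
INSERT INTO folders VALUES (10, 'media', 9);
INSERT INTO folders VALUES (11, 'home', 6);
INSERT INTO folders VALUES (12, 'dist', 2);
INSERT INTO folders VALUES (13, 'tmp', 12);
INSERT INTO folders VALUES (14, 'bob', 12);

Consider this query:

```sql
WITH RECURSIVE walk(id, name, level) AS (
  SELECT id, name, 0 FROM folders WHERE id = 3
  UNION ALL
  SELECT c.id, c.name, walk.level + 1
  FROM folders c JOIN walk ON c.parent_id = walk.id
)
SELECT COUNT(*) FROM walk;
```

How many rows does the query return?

4

Base: id=3 (var) at level 0.
Iteration 1: rows with parent_id in {3} -> bin (id 4, level 1), share (id 8, level 1).
Iteration 2: rows with parent_id in {4,8} -> build (id 7, level 2).
Iteration 3: no rows with parent_id in {7}; recursion stops.
Total rows emitted: 4.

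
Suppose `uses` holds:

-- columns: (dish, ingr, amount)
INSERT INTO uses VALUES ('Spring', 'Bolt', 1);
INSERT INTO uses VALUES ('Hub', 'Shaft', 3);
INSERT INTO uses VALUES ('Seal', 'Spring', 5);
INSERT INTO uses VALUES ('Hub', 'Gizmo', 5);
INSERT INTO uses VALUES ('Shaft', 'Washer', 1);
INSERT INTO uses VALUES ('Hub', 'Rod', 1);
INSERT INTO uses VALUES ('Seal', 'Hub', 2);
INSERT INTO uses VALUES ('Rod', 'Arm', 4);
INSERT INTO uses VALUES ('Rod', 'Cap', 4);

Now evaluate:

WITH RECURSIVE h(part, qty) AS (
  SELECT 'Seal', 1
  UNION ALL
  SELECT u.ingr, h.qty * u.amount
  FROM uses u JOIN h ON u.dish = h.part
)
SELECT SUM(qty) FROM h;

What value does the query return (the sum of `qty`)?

53

Base: (Seal, qty=1).
Iteration 1: components of {Seal} -> Hub = 1*2 = 2, Spring = 1*5 = 5.
Iteration 2: components of {Hub,Spring} -> Bolt = 5*1 = 5, Gizmo = 2*5 = 10, Rod = 2*1 = 2, Shaft = 2*3 = 6.
Iteration 3: components of {Bolt,Gizmo,Rod,Shaft} -> Arm = 2*4 = 8, Cap = 2*4 = 8, Washer = 6*1 = 6.
Iteration 4: no further components; recursion stops.
SUM(qty) = 1 + 5 + 2 + 5 + 10 + 2 + 6 + 8 + 8 + 6 = 53.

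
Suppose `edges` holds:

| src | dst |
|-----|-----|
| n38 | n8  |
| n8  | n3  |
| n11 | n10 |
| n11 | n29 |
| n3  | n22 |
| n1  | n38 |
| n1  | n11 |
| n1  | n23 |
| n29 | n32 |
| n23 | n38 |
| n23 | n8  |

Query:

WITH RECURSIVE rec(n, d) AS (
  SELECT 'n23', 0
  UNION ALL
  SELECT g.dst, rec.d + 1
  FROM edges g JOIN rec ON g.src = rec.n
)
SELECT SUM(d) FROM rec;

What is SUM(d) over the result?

Base: (n23, d=0).
Iteration 1: edges from {n23} -> (n38, d=1), (n8, d=1).
Iteration 2: edges from {n38,n8} -> (n3, d=2), (n8, d=2).
Iteration 3: edges from {n3,n8} -> (n22, d=3), (n3, d=3).
Iteration 4: edges from {n22,n3} -> (n22, d=4).
Iteration 5: no outgoing edges from {n22}; recursion stops.
SUM(d) = 0 + 1 + 1 + 2 + 2 + 3 + 3 + 4 = 16.

16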